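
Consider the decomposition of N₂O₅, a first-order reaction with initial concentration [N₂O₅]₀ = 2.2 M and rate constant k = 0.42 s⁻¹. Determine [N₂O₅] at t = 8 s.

0.07642 M

Step 1: For a first-order reaction: [N₂O₅] = [N₂O₅]₀ × e^(-kt)
Step 2: [N₂O₅] = 2.2 × e^(-0.42 × 8)
Step 3: [N₂O₅] = 2.2 × e^(-3.36)
Step 4: [N₂O₅] = 2.2 × 0.0347353 = 0.07642 M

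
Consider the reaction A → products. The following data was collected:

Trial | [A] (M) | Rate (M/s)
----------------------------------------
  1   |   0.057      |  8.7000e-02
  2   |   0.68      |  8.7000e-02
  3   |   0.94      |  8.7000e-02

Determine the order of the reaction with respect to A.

zeroth order (0)

Step 1: Compare trials - when concentration changes, rate stays constant.
Step 2: rate₂/rate₁ = 8.7000e-02/8.7000e-02 = 1
Step 3: [A]₂/[A]₁ = 0.68/0.057 = 11.93
Step 4: Since rate ratio ≈ (conc ratio)^0, the reaction is zeroth order.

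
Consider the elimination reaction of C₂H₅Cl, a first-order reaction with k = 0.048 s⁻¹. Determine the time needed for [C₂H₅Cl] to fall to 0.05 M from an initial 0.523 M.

48.91 s

Step 1: For first-order: t = ln([C₂H₅Cl]₀/[C₂H₅Cl])/k
Step 2: t = ln(0.523/0.05)/0.048
Step 3: t = ln(10.46)/0.048
Step 4: t = 2.348/0.048 = 48.91 s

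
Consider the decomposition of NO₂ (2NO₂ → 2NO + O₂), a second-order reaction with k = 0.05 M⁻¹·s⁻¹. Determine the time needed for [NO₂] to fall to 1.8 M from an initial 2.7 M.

3.704 s

Step 1: For second-order: t = (1/[NO₂] - 1/[NO₂]₀)/k
Step 2: t = (1/1.8 - 1/2.7)/0.05
Step 3: t = (0.5556 - 0.3704)/0.05
Step 4: t = 0.1852/0.05 = 3.704 s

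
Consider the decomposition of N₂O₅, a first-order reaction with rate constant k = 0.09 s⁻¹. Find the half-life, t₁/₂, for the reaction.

7.702 s

Step 1: For a first-order reaction, t₁/₂ = ln(2)/k
Step 2: t₁/₂ = ln(2)/0.09
Step 3: t₁/₂ = 0.6931/0.09 = 7.702 s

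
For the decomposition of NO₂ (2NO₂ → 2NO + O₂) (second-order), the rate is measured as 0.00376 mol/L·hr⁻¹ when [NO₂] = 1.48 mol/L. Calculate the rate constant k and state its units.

0.001717 (mol/L)⁻¹·hr⁻¹

Step 1: rate = k[NO₂]^2, so k = rate / [NO₂]^2.
Step 2: k = 0.00376 / (1.48)^2 = 0.00376 / 2.19.
Step 3: k = 0.001717 (mol/L)⁻¹·hr⁻¹.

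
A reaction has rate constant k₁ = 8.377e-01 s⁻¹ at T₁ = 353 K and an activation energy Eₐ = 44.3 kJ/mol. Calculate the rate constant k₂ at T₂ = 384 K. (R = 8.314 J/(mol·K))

2.833e+00 s⁻¹

Step 1: Use the two-temperature Arrhenius form: ln(k₂/k₁) = -Eₐ/R × (1/T₂ - 1/T₁)
Step 2: Convert Eₐ to J/mol: 44.3 kJ/mol = 44300 J/mol
Step 3: 1/T₂ - 1/T₁ = 1/384 - 1/353 = -2.286945e-04 K⁻¹
Step 4: ln(k₂/k₁) = -44300/8.314 × -2.286945e-04 = 1.21857
Step 5: k₂ = k₁ × exp(1.21857) = 8.377e-01 × 3.38235e+00 = 2.833e+00 s⁻¹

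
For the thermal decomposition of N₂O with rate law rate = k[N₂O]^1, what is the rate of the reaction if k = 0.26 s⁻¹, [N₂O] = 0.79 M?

0.2054 M/s

Step 1: Identify the rate law: rate = k[N₂O]^1
Step 2: Substitute values: rate = 0.26 × (0.79)^1
Step 3: Calculate: rate = 0.26 × 0.79 = 0.2054 M/s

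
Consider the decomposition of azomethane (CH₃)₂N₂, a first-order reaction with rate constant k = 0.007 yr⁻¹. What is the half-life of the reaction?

99.02 yr

Step 1: For a first-order reaction, t₁/₂ = ln(2)/k
Step 2: t₁/₂ = ln(2)/0.007
Step 3: t₁/₂ = 0.6931/0.007 = 99.02 yr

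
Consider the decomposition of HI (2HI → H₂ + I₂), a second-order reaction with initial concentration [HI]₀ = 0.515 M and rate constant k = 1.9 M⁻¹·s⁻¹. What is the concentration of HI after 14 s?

0.03504 M

Step 1: For a second-order reaction: 1/[HI] = 1/[HI]₀ + kt
Step 2: 1/[HI] = 1/0.515 + 1.9 × 14
Step 3: 1/[HI] = 1.942 + 26.6 = 28.54
Step 4: [HI] = 1/28.54 = 0.03504 M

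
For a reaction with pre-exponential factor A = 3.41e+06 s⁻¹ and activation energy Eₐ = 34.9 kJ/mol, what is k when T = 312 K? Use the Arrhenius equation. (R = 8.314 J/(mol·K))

4.89e+00 s⁻¹

Step 1: Use the Arrhenius equation: k = A × exp(-Eₐ/RT)
Step 2: Convert Eₐ to J/mol: 34.9 kJ/mol = 34900 J/mol
Step 3: Calculate the exponent: -Eₐ/(RT) = -34900/(8.314 × 312) = -13.45429
Step 4: k = 3.41e+06 × exp(-13.45429)
Step 5: k = 3.41e+06 × 1.43508e-06 = 4.8936e+00 s⁻¹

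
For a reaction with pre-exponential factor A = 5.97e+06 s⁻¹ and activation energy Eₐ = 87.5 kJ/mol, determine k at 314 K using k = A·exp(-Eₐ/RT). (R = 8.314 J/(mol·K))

1.66e-08 s⁻¹

Step 1: Use the Arrhenius equation: k = A × exp(-Eₐ/RT)
Step 2: Convert Eₐ to J/mol: 87.5 kJ/mol = 87500 J/mol
Step 3: Calculate the exponent: -Eₐ/(RT) = -87500/(8.314 × 314) = -33.51725
Step 4: k = 5.97e+06 × exp(-33.51725)
Step 5: k = 5.97e+06 × 2.77743e-15 = 1.6581e-08 s⁻¹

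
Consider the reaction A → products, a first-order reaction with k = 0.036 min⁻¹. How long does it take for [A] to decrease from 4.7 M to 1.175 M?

38.51 min

Step 1: For first-order: t = ln([A]₀/[A])/k
Step 2: t = ln(4.7/1.175)/0.036
Step 3: t = ln(4)/0.036
Step 4: t = 1.386/0.036 = 38.51 min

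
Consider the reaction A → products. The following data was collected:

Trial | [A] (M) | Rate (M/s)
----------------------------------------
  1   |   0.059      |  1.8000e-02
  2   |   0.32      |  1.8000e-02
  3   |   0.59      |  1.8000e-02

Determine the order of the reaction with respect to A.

zeroth order (0)

Step 1: Compare trials - when concentration changes, rate stays constant.
Step 2: rate₂/rate₁ = 1.8000e-02/1.8000e-02 = 1
Step 3: [A]₂/[A]₁ = 0.32/0.059 = 5.424
Step 4: Since rate ratio ≈ (conc ratio)^0, the reaction is zeroth order.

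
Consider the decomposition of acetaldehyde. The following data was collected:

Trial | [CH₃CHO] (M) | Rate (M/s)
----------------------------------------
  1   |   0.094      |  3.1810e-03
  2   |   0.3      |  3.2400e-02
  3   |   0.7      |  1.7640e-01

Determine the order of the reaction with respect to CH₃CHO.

second order (2)

Step 1: Compare trials to find order n where rate₂/rate₁ = ([CH₃CHO]₂/[CH₃CHO]₁)^n
Step 2: rate₂/rate₁ = 3.2400e-02/3.1810e-03 = 10.19
Step 3: [CH₃CHO]₂/[CH₃CHO]₁ = 0.3/0.094 = 3.191
Step 4: n = ln(10.19)/ln(3.191) = 2.00 ≈ 2
Step 5: The reaction is second order in CH₃CHO.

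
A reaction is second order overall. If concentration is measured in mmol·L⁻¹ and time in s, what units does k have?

(mmol·L⁻¹)⁻¹·s⁻¹

Step 1: For overall order n, rate = k × (concentration)^n.
Step 2: Rate has units mmol·L⁻¹·s⁻¹; concentration term has units (mmol·L⁻¹)^2.
Step 3: k = rate / (concentration)^n, so units of k = (mmol·L⁻¹)^(1-2)·s⁻¹ = (mmol·L⁻¹)⁻¹·s⁻¹.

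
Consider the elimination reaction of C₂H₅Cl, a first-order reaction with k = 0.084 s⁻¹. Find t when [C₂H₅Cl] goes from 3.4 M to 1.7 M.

8.252 s

Step 1: For first-order: t = ln([C₂H₅Cl]₀/[C₂H₅Cl])/k
Step 2: t = ln(3.4/1.7)/0.084
Step 3: t = ln(2)/0.084
Step 4: t = 0.6931/0.084 = 8.252 s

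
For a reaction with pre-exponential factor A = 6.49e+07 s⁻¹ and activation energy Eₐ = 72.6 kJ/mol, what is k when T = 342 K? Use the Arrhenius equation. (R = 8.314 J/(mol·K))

5.29e-04 s⁻¹

Step 1: Use the Arrhenius equation: k = A × exp(-Eₐ/RT)
Step 2: Convert Eₐ to J/mol: 72.6 kJ/mol = 72600 J/mol
Step 3: Calculate the exponent: -Eₐ/(RT) = -72600/(8.314 × 342) = -25.53292
Step 4: k = 6.49e+07 × exp(-25.53292)
Step 5: k = 6.49e+07 × 8.15068e-12 = 5.2898e-04 s⁻¹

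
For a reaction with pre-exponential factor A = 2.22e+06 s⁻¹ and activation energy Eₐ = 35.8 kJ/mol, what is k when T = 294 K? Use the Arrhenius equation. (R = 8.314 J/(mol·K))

9.67e-01 s⁻¹

Step 1: Use the Arrhenius equation: k = A × exp(-Eₐ/RT)
Step 2: Convert Eₐ to J/mol: 35.8 kJ/mol = 35800 J/mol
Step 3: Calculate the exponent: -Eₐ/(RT) = -35800/(8.314 × 294) = -14.64622
Step 4: k = 2.22e+06 × exp(-14.64622)
Step 5: k = 2.22e+06 × 4.35740e-07 = 9.6734e-01 s⁻¹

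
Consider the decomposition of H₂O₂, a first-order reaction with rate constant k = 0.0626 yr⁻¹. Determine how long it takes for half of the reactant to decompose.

11.07 yr

Step 1: For a first-order reaction, t₁/₂ = ln(2)/k
Step 2: t₁/₂ = ln(2)/0.0626
Step 3: t₁/₂ = 0.6931/0.0626 = 11.07 yr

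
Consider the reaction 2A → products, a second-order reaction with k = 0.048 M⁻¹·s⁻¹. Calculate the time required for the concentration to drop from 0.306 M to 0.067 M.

242.9 s

Step 1: For second-order: t = (1/[A] - 1/[A]₀)/k
Step 2: t = (1/0.067 - 1/0.306)/0.048
Step 3: t = (14.93 - 3.268)/0.048
Step 4: t = 11.66/0.048 = 242.9 s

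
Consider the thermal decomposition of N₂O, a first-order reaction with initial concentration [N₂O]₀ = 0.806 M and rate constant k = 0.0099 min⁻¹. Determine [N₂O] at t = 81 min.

0.3615 M

Step 1: For a first-order reaction: [N₂O] = [N₂O]₀ × e^(-kt)
Step 2: [N₂O] = 0.806 × e^(-0.0099 × 81)
Step 3: [N₂O] = 0.806 × e^(-0.8019)
Step 4: [N₂O] = 0.806 × 0.448476 = 0.3615 M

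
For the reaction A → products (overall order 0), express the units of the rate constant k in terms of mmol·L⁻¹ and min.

mmol·L⁻¹·min⁻¹

Step 1: For overall order n, rate = k × (concentration)^n.
Step 2: Rate has units mmol·L⁻¹·min⁻¹; concentration term has units (mmol·L⁻¹)^0.
Step 3: k = rate / (concentration)^n, so units of k = (mmol·L⁻¹)^(1-0)·min⁻¹ = mmol·L⁻¹·min⁻¹.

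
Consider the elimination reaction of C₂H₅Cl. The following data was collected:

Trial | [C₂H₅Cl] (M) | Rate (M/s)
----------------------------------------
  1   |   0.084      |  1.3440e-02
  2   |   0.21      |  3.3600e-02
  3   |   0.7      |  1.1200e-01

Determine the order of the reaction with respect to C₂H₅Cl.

first order (1)

Step 1: Compare trials to find order n where rate₂/rate₁ = ([C₂H₅Cl]₂/[C₂H₅Cl]₁)^n
Step 2: rate₂/rate₁ = 3.3600e-02/1.3440e-02 = 2.5
Step 3: [C₂H₅Cl]₂/[C₂H₅Cl]₁ = 0.21/0.084 = 2.5
Step 4: n = ln(2.5)/ln(2.5) = 1.00 ≈ 1
Step 5: The reaction is first order in C₂H₅Cl.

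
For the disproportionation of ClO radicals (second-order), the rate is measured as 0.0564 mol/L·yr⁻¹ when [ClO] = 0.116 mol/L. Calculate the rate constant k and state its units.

4.191 (mol/L)⁻¹·yr⁻¹

Step 1: rate = k[ClO]^2, so k = rate / [ClO]^2.
Step 2: k = 0.0564 / (0.116)^2 = 0.0564 / 0.01346.
Step 3: k = 4.191 (mol/L)⁻¹·yr⁻¹.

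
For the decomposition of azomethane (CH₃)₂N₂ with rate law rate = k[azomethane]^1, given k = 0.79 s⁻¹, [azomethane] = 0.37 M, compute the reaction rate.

0.2923 M/s

Step 1: Identify the rate law: rate = k[azomethane]^1
Step 2: Substitute values: rate = 0.79 × (0.37)^1
Step 3: Calculate: rate = 0.79 × 0.37 = 0.2923 M/s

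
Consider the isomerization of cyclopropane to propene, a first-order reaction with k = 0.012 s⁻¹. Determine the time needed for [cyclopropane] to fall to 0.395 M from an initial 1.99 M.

134.8 s

Step 1: For first-order: t = ln([cyclopropane]₀/[cyclopropane])/k
Step 2: t = ln(1.99/0.395)/0.012
Step 3: t = ln(5.038)/0.012
Step 4: t = 1.617/0.012 = 134.8 s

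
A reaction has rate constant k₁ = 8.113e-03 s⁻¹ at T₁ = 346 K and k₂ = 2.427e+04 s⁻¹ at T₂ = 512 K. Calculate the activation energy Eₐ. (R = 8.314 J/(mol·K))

132.3 kJ/mol

Step 1: Use the two-temperature Arrhenius form: ln(k₂/k₁) = -Eₐ/R × (1/T₂ - 1/T₁)
Step 2: ln(k₂/k₁) = ln(2.427e+04/8.113e-03) = ln(2.9915e+06) = 14.9113
Step 3: 1/T₂ - 1/T₁ = 1/512 - 1/346 = -9.370484e-04 K⁻¹
Step 4: Eₐ = -R × ln(k₂/k₁) / (1/T₂ - 1/T₁) = -8.314 × 14.9113 / -9.370484e-04
Step 5: Eₐ = 1.3230e+05 J/mol = 132.3 kJ/mol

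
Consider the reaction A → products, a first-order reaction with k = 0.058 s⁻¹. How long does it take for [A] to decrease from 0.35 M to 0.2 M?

9.649 s

Step 1: For first-order: t = ln([A]₀/[A])/k
Step 2: t = ln(0.35/0.2)/0.058
Step 3: t = ln(1.75)/0.058
Step 4: t = 0.5596/0.058 = 9.649 s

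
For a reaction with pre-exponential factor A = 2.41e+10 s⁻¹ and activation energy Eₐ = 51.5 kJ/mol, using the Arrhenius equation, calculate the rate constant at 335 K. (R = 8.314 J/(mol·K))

2.25e+02 s⁻¹

Step 1: Use the Arrhenius equation: k = A × exp(-Eₐ/RT)
Step 2: Convert Eₐ to J/mol: 51.5 kJ/mol = 51500 J/mol
Step 3: Calculate the exponent: -Eₐ/(RT) = -51500/(8.314 × 335) = -18.49066
Step 4: k = 2.41e+10 × exp(-18.49066)
Step 5: k = 2.41e+10 × 9.32413e-09 = 2.2471e+02 s⁻¹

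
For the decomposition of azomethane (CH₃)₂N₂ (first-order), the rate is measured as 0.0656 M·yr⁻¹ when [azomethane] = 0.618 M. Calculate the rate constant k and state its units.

0.1061 yr⁻¹

Step 1: rate = k[azomethane]^1, so k = rate / [azomethane]^1.
Step 2: k = 0.0656 / (0.618)^1 = 0.0656 / 0.618.
Step 3: k = 0.1061 yr⁻¹.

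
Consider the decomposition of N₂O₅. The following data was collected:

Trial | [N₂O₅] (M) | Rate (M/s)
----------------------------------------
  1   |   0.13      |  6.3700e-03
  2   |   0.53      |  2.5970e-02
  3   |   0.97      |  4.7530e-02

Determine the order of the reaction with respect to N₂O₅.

first order (1)

Step 1: Compare trials to find order n where rate₂/rate₁ = ([N₂O₅]₂/[N₂O₅]₁)^n
Step 2: rate₂/rate₁ = 2.5970e-02/6.3700e-03 = 4.077
Step 3: [N₂O₅]₂/[N₂O₅]₁ = 0.53/0.13 = 4.077
Step 4: n = ln(4.077)/ln(4.077) = 1.00 ≈ 1
Step 5: The reaction is first order in N₂O₅.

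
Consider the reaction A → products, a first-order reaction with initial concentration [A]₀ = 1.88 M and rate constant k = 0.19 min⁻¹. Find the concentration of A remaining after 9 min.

0.34 M

Step 1: For a first-order reaction: [A] = [A]₀ × e^(-kt)
Step 2: [A] = 1.88 × e^(-0.19 × 9)
Step 3: [A] = 1.88 × e^(-1.71)
Step 4: [A] = 1.88 × 0.180866 = 0.34 M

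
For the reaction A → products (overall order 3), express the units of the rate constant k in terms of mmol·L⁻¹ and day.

(mmol·L⁻¹)⁻²·day⁻¹

Step 1: For overall order n, rate = k × (concentration)^n.
Step 2: Rate has units mmol·L⁻¹·day⁻¹; concentration term has units (mmol·L⁻¹)^3.
Step 3: k = rate / (concentration)^n, so units of k = (mmol·L⁻¹)^(1-3)·day⁻¹ = (mmol·L⁻¹)⁻²·day⁻¹.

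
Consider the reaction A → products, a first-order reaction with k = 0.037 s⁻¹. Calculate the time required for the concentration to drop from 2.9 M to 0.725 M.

37.47 s

Step 1: For first-order: t = ln([A]₀/[A])/k
Step 2: t = ln(2.9/0.725)/0.037
Step 3: t = ln(4)/0.037
Step 4: t = 1.386/0.037 = 37.47 s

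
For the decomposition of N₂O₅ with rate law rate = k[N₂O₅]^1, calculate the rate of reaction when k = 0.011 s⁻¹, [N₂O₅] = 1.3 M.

0.0143 M/s

Step 1: Identify the rate law: rate = k[N₂O₅]^1
Step 2: Substitute values: rate = 0.011 × (1.3)^1
Step 3: Calculate: rate = 0.011 × 1.3 = 0.0143 M/s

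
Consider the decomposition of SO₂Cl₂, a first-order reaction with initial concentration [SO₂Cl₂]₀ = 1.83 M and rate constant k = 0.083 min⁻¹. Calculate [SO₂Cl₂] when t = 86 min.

0.001454 M

Step 1: For a first-order reaction: [SO₂Cl₂] = [SO₂Cl₂]₀ × e^(-kt)
Step 2: [SO₂Cl₂] = 1.83 × e^(-0.083 × 86)
Step 3: [SO₂Cl₂] = 1.83 × e^(-7.138)
Step 4: [SO₂Cl₂] = 1.83 × 0.000794339 = 0.001454 M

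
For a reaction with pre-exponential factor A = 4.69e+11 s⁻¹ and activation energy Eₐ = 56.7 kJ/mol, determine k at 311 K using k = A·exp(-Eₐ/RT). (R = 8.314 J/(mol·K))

1.40e+02 s⁻¹

Step 1: Use the Arrhenius equation: k = A × exp(-Eₐ/RT)
Step 2: Convert Eₐ to J/mol: 56.7 kJ/mol = 56700 J/mol
Step 3: Calculate the exponent: -Eₐ/(RT) = -56700/(8.314 × 311) = -21.92869
Step 4: k = 4.69e+11 × exp(-21.92869)
Step 5: k = 4.69e+11 × 2.99565e-10 = 1.4050e+02 s⁻¹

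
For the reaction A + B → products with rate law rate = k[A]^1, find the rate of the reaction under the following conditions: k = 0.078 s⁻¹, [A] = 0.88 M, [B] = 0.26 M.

0.06864 M/s

Step 1: The rate law is rate = k[A]^1
Step 2: Note that the rate does not depend on [B] (zero order in B).
Step 3: rate = 0.078 × (0.88)^1 = 0.06864 M/s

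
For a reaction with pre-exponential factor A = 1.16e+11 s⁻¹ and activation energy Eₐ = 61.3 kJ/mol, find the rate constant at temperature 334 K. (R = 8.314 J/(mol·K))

3.00e+01 s⁻¹

Step 1: Use the Arrhenius equation: k = A × exp(-Eₐ/RT)
Step 2: Convert Eₐ to J/mol: 61.3 kJ/mol = 61300 J/mol
Step 3: Calculate the exponent: -Eₐ/(RT) = -61300/(8.314 × 334) = -22.07517
Step 4: k = 1.16e+11 × exp(-22.07517)
Step 5: k = 1.16e+11 × 2.58747e-10 = 3.0015e+01 s⁻¹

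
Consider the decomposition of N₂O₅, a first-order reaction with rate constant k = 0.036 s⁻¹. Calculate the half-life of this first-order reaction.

19.25 s

Step 1: For a first-order reaction, t₁/₂ = ln(2)/k
Step 2: t₁/₂ = ln(2)/0.036
Step 3: t₁/₂ = 0.6931/0.036 = 19.25 s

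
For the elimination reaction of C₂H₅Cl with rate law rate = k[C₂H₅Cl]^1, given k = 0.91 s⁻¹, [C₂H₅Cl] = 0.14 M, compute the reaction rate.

0.1274 M/s

Step 1: Identify the rate law: rate = k[C₂H₅Cl]^1
Step 2: Substitute values: rate = 0.91 × (0.14)^1
Step 3: Calculate: rate = 0.91 × 0.14 = 0.1274 M/s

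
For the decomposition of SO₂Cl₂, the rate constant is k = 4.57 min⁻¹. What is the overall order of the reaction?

first order (1)

Step 1: The units of k for an nth-order reaction are (concentration)^(1-n)·(time)⁻¹.
Step 2: Here k has units min⁻¹, so the concentration exponent is 0.
Step 3: 1 - n = 0 ⇒ n = 1. The reaction is first order.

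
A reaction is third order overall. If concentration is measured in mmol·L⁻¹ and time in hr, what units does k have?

(mmol·L⁻¹)⁻²·hr⁻¹

Step 1: For overall order n, rate = k × (concentration)^n.
Step 2: Rate has units mmol·L⁻¹·hr⁻¹; concentration term has units (mmol·L⁻¹)^3.
Step 3: k = rate / (concentration)^n, so units of k = (mmol·L⁻¹)^(1-3)·hr⁻¹ = (mmol·L⁻¹)⁻²·hr⁻¹.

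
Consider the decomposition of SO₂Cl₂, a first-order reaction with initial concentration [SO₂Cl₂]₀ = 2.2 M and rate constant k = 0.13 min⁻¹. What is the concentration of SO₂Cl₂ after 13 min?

0.4059 M

Step 1: For a first-order reaction: [SO₂Cl₂] = [SO₂Cl₂]₀ × e^(-kt)
Step 2: [SO₂Cl₂] = 2.2 × e^(-0.13 × 13)
Step 3: [SO₂Cl₂] = 2.2 × e^(-1.69)
Step 4: [SO₂Cl₂] = 2.2 × 0.18452 = 0.4059 M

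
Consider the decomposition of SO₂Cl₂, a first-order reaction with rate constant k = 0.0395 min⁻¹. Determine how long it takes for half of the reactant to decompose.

17.55 min

Step 1: For a first-order reaction, t₁/₂ = ln(2)/k
Step 2: t₁/₂ = ln(2)/0.0395
Step 3: t₁/₂ = 0.6931/0.0395 = 17.55 min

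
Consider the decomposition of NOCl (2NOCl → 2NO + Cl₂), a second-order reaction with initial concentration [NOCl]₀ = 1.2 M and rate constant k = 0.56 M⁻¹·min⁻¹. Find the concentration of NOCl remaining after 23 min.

0.07292 M

Step 1: For a second-order reaction: 1/[NOCl] = 1/[NOCl]₀ + kt
Step 2: 1/[NOCl] = 1/1.2 + 0.56 × 23
Step 3: 1/[NOCl] = 0.8333 + 12.88 = 13.71
Step 4: [NOCl] = 1/13.71 = 0.07292 M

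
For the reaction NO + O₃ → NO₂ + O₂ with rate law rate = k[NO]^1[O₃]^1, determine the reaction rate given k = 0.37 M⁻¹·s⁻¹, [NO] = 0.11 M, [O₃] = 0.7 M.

0.02849 M/s

Step 1: The rate law is rate = k[NO]^1[O₃]^1
Step 2: Substitute: rate = 0.37 × (0.11)^1 × (0.7)^1
Step 3: rate = 0.37 × 0.11 × 0.7 = 0.02849 M/s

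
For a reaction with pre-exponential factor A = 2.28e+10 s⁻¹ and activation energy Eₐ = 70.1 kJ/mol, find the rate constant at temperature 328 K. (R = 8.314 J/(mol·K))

1.56e-01 s⁻¹

Step 1: Use the Arrhenius equation: k = A × exp(-Eₐ/RT)
Step 2: Convert Eₐ to J/mol: 70.1 kJ/mol = 70100 J/mol
Step 3: Calculate the exponent: -Eₐ/(RT) = -70100/(8.314 × 328) = -25.70598
Step 4: k = 2.28e+10 × exp(-25.70598)
Step 5: k = 2.28e+10 × 6.85543e-12 = 1.5630e-01 s⁻¹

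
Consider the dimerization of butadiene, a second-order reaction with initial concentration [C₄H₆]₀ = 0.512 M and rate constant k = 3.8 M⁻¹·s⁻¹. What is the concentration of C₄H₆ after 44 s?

0.005912 M

Step 1: For a second-order reaction: 1/[C₄H₆] = 1/[C₄H₆]₀ + kt
Step 2: 1/[C₄H₆] = 1/0.512 + 3.8 × 44
Step 3: 1/[C₄H₆] = 1.953 + 167.2 = 169.2
Step 4: [C₄H₆] = 1/169.2 = 0.005912 M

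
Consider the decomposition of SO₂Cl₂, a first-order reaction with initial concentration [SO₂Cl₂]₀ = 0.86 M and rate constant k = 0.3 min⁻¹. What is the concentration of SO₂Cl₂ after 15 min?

0.009554 M

Step 1: For a first-order reaction: [SO₂Cl₂] = [SO₂Cl₂]₀ × e^(-kt)
Step 2: [SO₂Cl₂] = 0.86 × e^(-0.3 × 15)
Step 3: [SO₂Cl₂] = 0.86 × e^(-4.5)
Step 4: [SO₂Cl₂] = 0.86 × 0.011109 = 0.009554 M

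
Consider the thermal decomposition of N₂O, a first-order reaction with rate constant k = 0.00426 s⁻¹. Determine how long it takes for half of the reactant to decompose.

162.7 s

Step 1: For a first-order reaction, t₁/₂ = ln(2)/k
Step 2: t₁/₂ = ln(2)/0.00426
Step 3: t₁/₂ = 0.6931/0.00426 = 162.7 s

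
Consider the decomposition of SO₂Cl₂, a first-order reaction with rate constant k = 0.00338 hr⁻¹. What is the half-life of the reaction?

205.1 hr

Step 1: For a first-order reaction, t₁/₂ = ln(2)/k
Step 2: t₁/₂ = ln(2)/0.00338
Step 3: t₁/₂ = 0.6931/0.00338 = 205.1 hr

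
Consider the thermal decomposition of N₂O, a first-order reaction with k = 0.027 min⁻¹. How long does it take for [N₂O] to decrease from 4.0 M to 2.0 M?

25.67 min

Step 1: For first-order: t = ln([N₂O]₀/[N₂O])/k
Step 2: t = ln(4.0/2.0)/0.027
Step 3: t = ln(2)/0.027
Step 4: t = 0.6931/0.027 = 25.67 min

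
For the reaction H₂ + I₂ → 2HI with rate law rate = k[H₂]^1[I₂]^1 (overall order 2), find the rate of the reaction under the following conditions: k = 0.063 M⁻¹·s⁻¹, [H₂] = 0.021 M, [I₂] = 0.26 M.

0.000344 M/s

Step 1: The rate law is rate = k[H₂]^1[I₂]^1, overall order = 1+1 = 2
Step 2: Substitute values: rate = 0.063 × (0.021)^1 × (0.26)^1
Step 3: rate = 0.063 × 0.021 × 0.26 = 0.00034398 M/s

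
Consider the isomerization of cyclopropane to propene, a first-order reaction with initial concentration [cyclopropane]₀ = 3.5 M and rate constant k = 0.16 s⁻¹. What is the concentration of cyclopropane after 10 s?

0.7066 M

Step 1: For a first-order reaction: [cyclopropane] = [cyclopropane]₀ × e^(-kt)
Step 2: [cyclopropane] = 3.5 × e^(-0.16 × 10)
Step 3: [cyclopropane] = 3.5 × e^(-1.6)
Step 4: [cyclopropane] = 3.5 × 0.201897 = 0.7066 M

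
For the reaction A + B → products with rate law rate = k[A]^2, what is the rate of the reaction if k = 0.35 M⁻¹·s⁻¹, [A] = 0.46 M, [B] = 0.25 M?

0.07406 M/s

Step 1: The rate law is rate = k[A]^2
Step 2: Note that the rate does not depend on [B] (zero order in B).
Step 3: rate = 0.35 × (0.46)^2 = 0.07406 M/s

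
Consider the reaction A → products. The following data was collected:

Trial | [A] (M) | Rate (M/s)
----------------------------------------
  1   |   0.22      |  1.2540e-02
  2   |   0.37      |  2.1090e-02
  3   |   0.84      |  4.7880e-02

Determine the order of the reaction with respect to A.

first order (1)

Step 1: Compare trials to find order n where rate₂/rate₁ = ([A]₂/[A]₁)^n
Step 2: rate₂/rate₁ = 2.1090e-02/1.2540e-02 = 1.682
Step 3: [A]₂/[A]₁ = 0.37/0.22 = 1.682
Step 4: n = ln(1.682)/ln(1.682) = 1.00 ≈ 1
Step 5: The reaction is first order in A.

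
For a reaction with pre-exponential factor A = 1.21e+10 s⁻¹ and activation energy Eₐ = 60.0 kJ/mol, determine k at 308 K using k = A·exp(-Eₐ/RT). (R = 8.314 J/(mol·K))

8.07e-01 s⁻¹

Step 1: Use the Arrhenius equation: k = A × exp(-Eₐ/RT)
Step 2: Convert Eₐ to J/mol: 60.0 kJ/mol = 60000 J/mol
Step 3: Calculate the exponent: -Eₐ/(RT) = -60000/(8.314 × 308) = -23.43098
Step 4: k = 1.21e+10 × exp(-23.43098)
Step 5: k = 1.21e+10 × 6.66891e-11 = 8.0694e-01 s⁻¹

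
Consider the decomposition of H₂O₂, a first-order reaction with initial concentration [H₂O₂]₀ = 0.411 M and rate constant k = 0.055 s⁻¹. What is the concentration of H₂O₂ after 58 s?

0.01692 M

Step 1: For a first-order reaction: [H₂O₂] = [H₂O₂]₀ × e^(-kt)
Step 2: [H₂O₂] = 0.411 × e^(-0.055 × 58)
Step 3: [H₂O₂] = 0.411 × e^(-3.19)
Step 4: [H₂O₂] = 0.411 × 0.0411719 = 0.01692 M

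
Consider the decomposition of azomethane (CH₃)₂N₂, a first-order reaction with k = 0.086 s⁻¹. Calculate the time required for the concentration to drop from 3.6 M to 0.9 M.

16.12 s

Step 1: For first-order: t = ln([azomethane]₀/[azomethane])/k
Step 2: t = ln(3.6/0.9)/0.086
Step 3: t = ln(4)/0.086
Step 4: t = 1.386/0.086 = 16.12 s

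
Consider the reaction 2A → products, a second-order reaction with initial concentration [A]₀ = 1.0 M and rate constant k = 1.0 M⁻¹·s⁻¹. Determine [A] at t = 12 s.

0.07692 M

Step 1: For a second-order reaction: 1/[A] = 1/[A]₀ + kt
Step 2: 1/[A] = 1/1.0 + 1.0 × 12
Step 3: 1/[A] = 1 + 12 = 13
Step 4: [A] = 1/13 = 0.07692 M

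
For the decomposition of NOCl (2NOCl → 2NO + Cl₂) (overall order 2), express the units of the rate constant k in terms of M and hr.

M⁻¹·hr⁻¹

Step 1: For overall order n, rate = k × (concentration)^n.
Step 2: Rate has units M·hr⁻¹; concentration term has units M^2.
Step 3: k = rate / (concentration)^n, so units of k = M^(1-2)·hr⁻¹ = M⁻¹·hr⁻¹.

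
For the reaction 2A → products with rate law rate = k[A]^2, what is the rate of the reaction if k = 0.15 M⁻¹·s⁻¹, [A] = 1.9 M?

0.5415 M/s

Step 1: Identify the rate law: rate = k[A]^2
Step 2: Substitute values: rate = 0.15 × (1.9)^2
Step 3: Calculate: rate = 0.15 × 3.61 = 0.5415 M/s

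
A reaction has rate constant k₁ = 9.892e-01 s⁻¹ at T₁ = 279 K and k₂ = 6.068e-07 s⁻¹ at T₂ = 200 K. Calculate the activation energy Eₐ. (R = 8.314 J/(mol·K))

84.0 kJ/mol

Step 1: Use the two-temperature Arrhenius form: ln(k₂/k₁) = -Eₐ/R × (1/T₂ - 1/T₁)
Step 2: ln(k₂/k₁) = ln(6.068e-07/9.892e-01) = ln(6.13425e-07) = -14.3042
Step 3: 1/T₂ - 1/T₁ = 1/200 - 1/279 = 1.415771e-03 K⁻¹
Step 4: Eₐ = -R × ln(k₂/k₁) / (1/T₂ - 1/T₁) = -8.314 × -14.3042 / 1.415771e-03
Step 5: Eₐ = 8.4000e+04 J/mol = 84.0 kJ/mol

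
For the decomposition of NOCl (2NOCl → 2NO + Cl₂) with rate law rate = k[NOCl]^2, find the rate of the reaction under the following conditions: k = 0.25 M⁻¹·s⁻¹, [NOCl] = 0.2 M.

0.01 M/s

Step 1: Identify the rate law: rate = k[NOCl]^2
Step 2: Substitute values: rate = 0.25 × (0.2)^2
Step 3: Calculate: rate = 0.25 × 0.04 = 0.01 M/s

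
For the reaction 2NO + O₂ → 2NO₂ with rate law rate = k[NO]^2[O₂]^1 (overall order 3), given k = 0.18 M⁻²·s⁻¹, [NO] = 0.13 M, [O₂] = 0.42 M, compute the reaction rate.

0.001278 M/s

Step 1: The rate law is rate = k[NO]^2[O₂]^1, overall order = 2+1 = 3
Step 2: Substitute values: rate = 0.18 × (0.13)^2 × (0.42)^1
Step 3: rate = 0.18 × 0.0169 × 0.42 = 0.00127764 M/s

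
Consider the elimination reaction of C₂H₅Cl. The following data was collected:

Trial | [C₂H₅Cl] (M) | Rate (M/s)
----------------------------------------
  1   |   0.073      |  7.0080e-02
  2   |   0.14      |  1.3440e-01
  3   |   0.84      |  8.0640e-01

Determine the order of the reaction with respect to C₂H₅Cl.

first order (1)

Step 1: Compare trials to find order n where rate₂/rate₁ = ([C₂H₅Cl]₂/[C₂H₅Cl]₁)^n
Step 2: rate₂/rate₁ = 1.3440e-01/7.0080e-02 = 1.918
Step 3: [C₂H₅Cl]₂/[C₂H₅Cl]₁ = 0.14/0.073 = 1.918
Step 4: n = ln(1.918)/ln(1.918) = 1.00 ≈ 1
Step 5: The reaction is first order in C₂H₅Cl.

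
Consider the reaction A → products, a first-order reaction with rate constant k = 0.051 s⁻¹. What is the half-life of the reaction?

13.59 s

Step 1: For a first-order reaction, t₁/₂ = ln(2)/k
Step 2: t₁/₂ = ln(2)/0.051
Step 3: t₁/₂ = 0.6931/0.051 = 13.59 s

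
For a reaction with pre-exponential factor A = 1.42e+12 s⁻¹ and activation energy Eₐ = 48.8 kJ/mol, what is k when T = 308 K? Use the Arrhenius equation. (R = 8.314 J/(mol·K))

7.51e+03 s⁻¹

Step 1: Use the Arrhenius equation: k = A × exp(-Eₐ/RT)
Step 2: Convert Eₐ to J/mol: 48.8 kJ/mol = 48800 J/mol
Step 3: Calculate the exponent: -Eₐ/(RT) = -48800/(8.314 × 308) = -19.05720
Step 4: k = 1.42e+12 × exp(-19.05720)
Step 5: k = 1.42e+12 × 5.29131e-09 = 7.5137e+03 s⁻¹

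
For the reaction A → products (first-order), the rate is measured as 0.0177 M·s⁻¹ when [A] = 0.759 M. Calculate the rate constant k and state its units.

0.02332 s⁻¹

Step 1: rate = k[A]^1, so k = rate / [A]^1.
Step 2: k = 0.0177 / (0.759)^1 = 0.0177 / 0.759.
Step 3: k = 0.02332 s⁻¹.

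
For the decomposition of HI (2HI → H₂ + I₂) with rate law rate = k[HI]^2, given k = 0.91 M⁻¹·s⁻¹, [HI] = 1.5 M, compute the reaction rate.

2.047 M/s

Step 1: Identify the rate law: rate = k[HI]^2
Step 2: Substitute values: rate = 0.91 × (1.5)^2
Step 3: Calculate: rate = 0.91 × 2.25 = 2.0475 M/s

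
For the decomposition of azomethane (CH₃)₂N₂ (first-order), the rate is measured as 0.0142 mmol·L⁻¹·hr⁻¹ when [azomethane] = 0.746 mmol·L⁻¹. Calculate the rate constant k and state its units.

0.01903 hr⁻¹

Step 1: rate = k[azomethane]^1, so k = rate / [azomethane]^1.
Step 2: k = 0.0142 / (0.746)^1 = 0.0142 / 0.746.
Step 3: k = 0.01903 hr⁻¹.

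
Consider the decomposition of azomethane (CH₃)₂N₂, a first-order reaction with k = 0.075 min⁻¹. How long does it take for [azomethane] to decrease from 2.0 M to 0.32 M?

24.43 min

Step 1: For first-order: t = ln([azomethane]₀/[azomethane])/k
Step 2: t = ln(2.0/0.32)/0.075
Step 3: t = ln(6.25)/0.075
Step 4: t = 1.833/0.075 = 24.43 min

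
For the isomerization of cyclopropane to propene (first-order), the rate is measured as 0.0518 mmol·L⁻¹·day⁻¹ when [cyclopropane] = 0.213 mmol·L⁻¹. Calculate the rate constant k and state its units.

0.2432 day⁻¹

Step 1: rate = k[cyclopropane]^1, so k = rate / [cyclopropane]^1.
Step 2: k = 0.0518 / (0.213)^1 = 0.0518 / 0.213.
Step 3: k = 0.2432 day⁻¹.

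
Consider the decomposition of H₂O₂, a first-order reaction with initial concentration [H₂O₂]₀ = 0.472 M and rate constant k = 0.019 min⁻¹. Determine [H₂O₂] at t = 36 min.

0.2382 M

Step 1: For a first-order reaction: [H₂O₂] = [H₂O₂]₀ × e^(-kt)
Step 2: [H₂O₂] = 0.472 × e^(-0.019 × 36)
Step 3: [H₂O₂] = 0.472 × e^(-0.684)
Step 4: [H₂O₂] = 0.472 × 0.504595 = 0.2382 M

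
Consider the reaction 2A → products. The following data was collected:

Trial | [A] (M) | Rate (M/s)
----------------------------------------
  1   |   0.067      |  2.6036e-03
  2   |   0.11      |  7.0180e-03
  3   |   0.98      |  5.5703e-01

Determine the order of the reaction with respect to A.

second order (2)

Step 1: Compare trials to find order n where rate₂/rate₁ = ([A]₂/[A]₁)^n
Step 2: rate₂/rate₁ = 7.0180e-03/2.6036e-03 = 2.695
Step 3: [A]₂/[A]₁ = 0.11/0.067 = 1.642
Step 4: n = ln(2.695)/ln(1.642) = 2.00 ≈ 2
Step 5: The reaction is second order in A.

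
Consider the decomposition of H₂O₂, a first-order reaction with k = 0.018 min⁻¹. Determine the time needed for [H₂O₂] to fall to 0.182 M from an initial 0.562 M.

62.64 min

Step 1: For first-order: t = ln([H₂O₂]₀/[H₂O₂])/k
Step 2: t = ln(0.562/0.182)/0.018
Step 3: t = ln(3.088)/0.018
Step 4: t = 1.127/0.018 = 62.64 min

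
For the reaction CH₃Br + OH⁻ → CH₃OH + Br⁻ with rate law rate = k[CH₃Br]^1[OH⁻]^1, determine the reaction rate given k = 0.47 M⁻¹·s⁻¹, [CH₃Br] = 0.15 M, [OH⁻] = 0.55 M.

0.03877 M/s

Step 1: The rate law is rate = k[CH₃Br]^1[OH⁻]^1
Step 2: Substitute: rate = 0.47 × (0.15)^1 × (0.55)^1
Step 3: rate = 0.47 × 0.15 × 0.55 = 0.038775 M/s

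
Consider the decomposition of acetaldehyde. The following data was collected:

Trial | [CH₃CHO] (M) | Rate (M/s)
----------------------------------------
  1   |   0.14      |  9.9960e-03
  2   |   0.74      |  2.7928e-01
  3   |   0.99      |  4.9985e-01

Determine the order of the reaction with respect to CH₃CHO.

second order (2)

Step 1: Compare trials to find order n where rate₂/rate₁ = ([CH₃CHO]₂/[CH₃CHO]₁)^n
Step 2: rate₂/rate₁ = 2.7928e-01/9.9960e-03 = 27.94
Step 3: [CH₃CHO]₂/[CH₃CHO]₁ = 0.74/0.14 = 5.286
Step 4: n = ln(27.94)/ln(5.286) = 2.00 ≈ 2
Step 5: The reaction is second order in CH₃CHO.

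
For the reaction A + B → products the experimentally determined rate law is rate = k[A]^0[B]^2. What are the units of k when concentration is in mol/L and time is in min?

(mol/L)⁻¹·min⁻¹

Step 1: Overall order = 0 + 2 = 2.
Step 2: rate has units mol/L·min⁻¹; [A]^0[B]^2 has units (mol/L)^2.
Step 3: k = rate/([A]^0[B]^2), so units of k = (mol/L)^(1-2)·min⁻¹ = (mol/L)⁻¹·min⁻¹.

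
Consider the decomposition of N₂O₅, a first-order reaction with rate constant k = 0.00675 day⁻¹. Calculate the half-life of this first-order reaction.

102.7 day

Step 1: For a first-order reaction, t₁/₂ = ln(2)/k
Step 2: t₁/₂ = ln(2)/0.00675
Step 3: t₁/₂ = 0.6931/0.00675 = 102.7 day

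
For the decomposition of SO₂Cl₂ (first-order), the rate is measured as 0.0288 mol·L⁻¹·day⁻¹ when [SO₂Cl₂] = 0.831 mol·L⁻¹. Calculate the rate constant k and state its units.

0.03466 day⁻¹

Step 1: rate = k[SO₂Cl₂]^1, so k = rate / [SO₂Cl₂]^1.
Step 2: k = 0.0288 / (0.831)^1 = 0.0288 / 0.831.
Step 3: k = 0.03466 day⁻¹.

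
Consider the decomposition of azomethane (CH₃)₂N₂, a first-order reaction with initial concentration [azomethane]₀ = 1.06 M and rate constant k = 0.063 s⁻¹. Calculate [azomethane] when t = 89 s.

0.003892 M

Step 1: For a first-order reaction: [azomethane] = [azomethane]₀ × e^(-kt)
Step 2: [azomethane] = 1.06 × e^(-0.063 × 89)
Step 3: [azomethane] = 1.06 × e^(-5.607)
Step 4: [azomethane] = 1.06 × 0.00367207 = 0.003892 M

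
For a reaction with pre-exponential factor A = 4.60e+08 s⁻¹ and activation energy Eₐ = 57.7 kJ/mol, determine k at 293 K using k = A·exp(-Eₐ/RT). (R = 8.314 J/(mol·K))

2.38e-02 s⁻¹

Step 1: Use the Arrhenius equation: k = A × exp(-Eₐ/RT)
Step 2: Convert Eₐ to J/mol: 57.7 kJ/mol = 57700 J/mol
Step 3: Calculate the exponent: -Eₐ/(RT) = -57700/(8.314 × 293) = -23.68635
Step 4: k = 4.60e+08 × exp(-23.68635)
Step 5: k = 4.60e+08 × 5.16593e-11 = 2.3763e-02 s⁻¹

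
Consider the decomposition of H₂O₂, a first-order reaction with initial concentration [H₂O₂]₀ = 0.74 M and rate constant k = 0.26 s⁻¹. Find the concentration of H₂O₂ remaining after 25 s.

0.001113 M

Step 1: For a first-order reaction: [H₂O₂] = [H₂O₂]₀ × e^(-kt)
Step 2: [H₂O₂] = 0.74 × e^(-0.26 × 25)
Step 3: [H₂O₂] = 0.74 × e^(-6.5)
Step 4: [H₂O₂] = 0.74 × 0.00150344 = 0.001113 M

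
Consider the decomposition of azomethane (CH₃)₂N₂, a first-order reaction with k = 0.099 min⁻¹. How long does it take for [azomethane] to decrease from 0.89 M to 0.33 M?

10.02 min

Step 1: For first-order: t = ln([azomethane]₀/[azomethane])/k
Step 2: t = ln(0.89/0.33)/0.099
Step 3: t = ln(2.697)/0.099
Step 4: t = 0.9921/0.099 = 10.02 min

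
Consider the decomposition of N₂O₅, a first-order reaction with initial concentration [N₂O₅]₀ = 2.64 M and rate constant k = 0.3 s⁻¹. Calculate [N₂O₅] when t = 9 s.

0.1774 M

Step 1: For a first-order reaction: [N₂O₅] = [N₂O₅]₀ × e^(-kt)
Step 2: [N₂O₅] = 2.64 × e^(-0.3 × 9)
Step 3: [N₂O₅] = 2.64 × e^(-2.7)
Step 4: [N₂O₅] = 2.64 × 0.0672055 = 0.1774 M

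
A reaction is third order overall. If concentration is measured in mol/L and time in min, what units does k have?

(mol/L)⁻²·min⁻¹

Step 1: For overall order n, rate = k × (concentration)^n.
Step 2: Rate has units mol/L·min⁻¹; concentration term has units (mol/L)^3.
Step 3: k = rate / (concentration)^n, so units of k = (mol/L)^(1-3)·min⁻¹ = (mol/L)⁻²·min⁻¹.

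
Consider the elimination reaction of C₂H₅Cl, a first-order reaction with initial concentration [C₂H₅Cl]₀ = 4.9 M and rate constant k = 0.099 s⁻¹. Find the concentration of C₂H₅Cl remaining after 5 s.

2.987 M

Step 1: For a first-order reaction: [C₂H₅Cl] = [C₂H₅Cl]₀ × e^(-kt)
Step 2: [C₂H₅Cl] = 4.9 × e^(-0.099 × 5)
Step 3: [C₂H₅Cl] = 4.9 × e^(-0.495)
Step 4: [C₂H₅Cl] = 4.9 × 0.609571 = 2.987 M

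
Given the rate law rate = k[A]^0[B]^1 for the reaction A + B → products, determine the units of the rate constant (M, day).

day⁻¹

Step 1: Overall order = 0 + 1 = 1.
Step 2: rate has units M·day⁻¹; [A]^0[B]^1 has units M^1.
Step 3: k = rate/([A]^0[B]^1), so units of k = M^(1-1)·day⁻¹ = day⁻¹.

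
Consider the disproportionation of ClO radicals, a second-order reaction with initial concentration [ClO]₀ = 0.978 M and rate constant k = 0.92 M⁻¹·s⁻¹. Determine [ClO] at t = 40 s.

0.02644 M

Step 1: For a second-order reaction: 1/[ClO] = 1/[ClO]₀ + kt
Step 2: 1/[ClO] = 1/0.978 + 0.92 × 40
Step 3: 1/[ClO] = 1.022 + 36.8 = 37.82
Step 4: [ClO] = 1/37.82 = 0.02644 M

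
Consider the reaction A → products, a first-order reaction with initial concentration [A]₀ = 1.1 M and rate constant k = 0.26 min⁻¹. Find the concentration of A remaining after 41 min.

2.581e-05 M

Step 1: For a first-order reaction: [A] = [A]₀ × e^(-kt)
Step 2: [A] = 1.1 × e^(-0.26 × 41)
Step 3: [A] = 1.1 × e^(-10.66)
Step 4: [A] = 1.1 × 2.3465e-05 = 2.581e-05 M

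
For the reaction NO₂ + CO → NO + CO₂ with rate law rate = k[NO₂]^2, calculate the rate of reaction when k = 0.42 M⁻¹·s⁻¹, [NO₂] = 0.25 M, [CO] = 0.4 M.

0.02625 M/s

Step 1: The rate law is rate = k[NO₂]^2
Step 2: Note that the rate does not depend on [CO] (zero order in CO).
Step 3: rate = 0.42 × (0.25)^2 = 0.02625 M/s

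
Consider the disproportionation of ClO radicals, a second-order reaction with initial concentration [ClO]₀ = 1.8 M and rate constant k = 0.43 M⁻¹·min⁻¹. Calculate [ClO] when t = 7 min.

0.2805 M

Step 1: For a second-order reaction: 1/[ClO] = 1/[ClO]₀ + kt
Step 2: 1/[ClO] = 1/1.8 + 0.43 × 7
Step 3: 1/[ClO] = 0.5556 + 3.01 = 3.566
Step 4: [ClO] = 1/3.566 = 0.2805 M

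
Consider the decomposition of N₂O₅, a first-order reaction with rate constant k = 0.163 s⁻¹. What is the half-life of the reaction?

4.252 s

Step 1: For a first-order reaction, t₁/₂ = ln(2)/k
Step 2: t₁/₂ = ln(2)/0.163
Step 3: t₁/₂ = 0.6931/0.163 = 4.252 s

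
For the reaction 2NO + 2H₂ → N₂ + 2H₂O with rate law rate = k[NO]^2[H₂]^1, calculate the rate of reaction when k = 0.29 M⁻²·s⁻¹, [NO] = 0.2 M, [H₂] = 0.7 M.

0.00812 M/s

Step 1: The rate law is rate = k[NO]^2[H₂]^1
Step 2: Substitute: rate = 0.29 × (0.2)^2 × (0.7)^1
Step 3: rate = 0.29 × 0.04 × 0.7 = 0.00812 M/s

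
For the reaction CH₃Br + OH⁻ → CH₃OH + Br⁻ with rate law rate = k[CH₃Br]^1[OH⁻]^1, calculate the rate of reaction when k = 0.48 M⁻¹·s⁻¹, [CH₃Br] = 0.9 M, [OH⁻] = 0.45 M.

0.1944 M/s

Step 1: The rate law is rate = k[CH₃Br]^1[OH⁻]^1
Step 2: Substitute: rate = 0.48 × (0.9)^1 × (0.45)^1
Step 3: rate = 0.48 × 0.9 × 0.45 = 0.1944 M/s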